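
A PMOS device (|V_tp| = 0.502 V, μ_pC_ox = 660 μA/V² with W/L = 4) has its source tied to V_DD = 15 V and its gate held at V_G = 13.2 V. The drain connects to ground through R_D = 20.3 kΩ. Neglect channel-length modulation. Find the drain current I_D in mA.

V_SG = V_DD − V_G = 15 − 13.2 = 1.8 V, so V_ov = 1.8 − 0.502 = 1.3 V.
k_p = μ_pC_ox · (W/L) = 2.64 mA/V².
Assume saturation: I_D = ½ k_p V_ov² = 0.5 × 2.64 × 1.3² = 2.22 mA, giving V_SD = V_DD − I_D R_D = 15 − 2.22 × 20.3 = -30.1 V.
But -30.1 V < V_ov = 1.3 V, so the device is actually in triode.
In triode I_D = k_p[V_ov V_SD − ½ V_SD²] and I_D = (V_DD − V_SD)/R_D. Equating: 26.8 V_SD² − 70.56 V_SD + 15 = 0, giving V_SD = 0.233 V (the root below V_ov).
I_D = (15 − 0.233) / 20.3 = 0.727 mA.

I_D = 0.727 mA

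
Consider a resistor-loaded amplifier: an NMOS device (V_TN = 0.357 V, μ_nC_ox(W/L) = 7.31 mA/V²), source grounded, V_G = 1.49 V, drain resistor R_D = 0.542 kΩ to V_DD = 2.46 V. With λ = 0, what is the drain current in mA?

V_GS = V_G = 1.49 V, so V_ov = 1.49 − 0.357 = 1.13 V.
Assume saturation: I_D = ½ k_n V_ov² = 0.5 × 7.31 × 1.13² = 4.69 mA, giving V_DS = V_DD − I_D R_D = 2.46 − 4.69 × 0.542 = -0.083 V.
But -0.083 V < V_ov = 1.13 V, so the device is actually in triode.
In triode I_D = k_n[V_ov V_DS − ½ V_DS²] and I_D = (V_DD − V_DS)/R_D. Equating: 1.98 V_DS² − 5.489 V_DS + 2.46 = 0, giving V_DS = 0.562 V (the root below V_ov).
I_D = (2.46 − 0.562) / 0.542 = 3.5 mA.

I_D = 3.50 mA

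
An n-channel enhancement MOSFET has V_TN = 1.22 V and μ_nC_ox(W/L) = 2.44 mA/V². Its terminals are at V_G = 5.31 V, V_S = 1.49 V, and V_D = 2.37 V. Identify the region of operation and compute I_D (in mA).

V_GS = V_G − V_S = 5.31 − 1.49 = 3.82 V; V_DS = V_D − V_S = 2.37 − 1.49 = 0.88 V.
V_ov = V_GS − V_TN = 3.82 − 1.22 = 2.6 V.
Since V_DS = 0.88 V < V_ov = 2.6 V, the device is in the triode region.
I_D = k_n [V_ov · V_DS − ½ V_DS²] = 2.44 × [2.6 × 0.88 − 0.5 × 0.88²] = 4.64 mA.

Triode; I_D = 4.64 mA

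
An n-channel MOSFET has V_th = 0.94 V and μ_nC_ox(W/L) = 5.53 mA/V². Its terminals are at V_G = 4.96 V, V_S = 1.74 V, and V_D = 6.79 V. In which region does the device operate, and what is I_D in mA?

V_GS = V_G − V_S = 4.96 − 1.74 = 3.22 V; V_DS = V_D − V_S = 6.79 − 1.74 = 5.05 V.
V_ov = V_GS − V_th = 3.22 − 0.94 = 2.28 V.
Since V_DS = 5.05 V ≥ V_ov = 2.28 V, the device is in saturation.
I_D = ½ k_n V_ov² = 0.5 × 5.53 × 2.28² = 14.4 mA.

Saturation; I_D = 14.4 mA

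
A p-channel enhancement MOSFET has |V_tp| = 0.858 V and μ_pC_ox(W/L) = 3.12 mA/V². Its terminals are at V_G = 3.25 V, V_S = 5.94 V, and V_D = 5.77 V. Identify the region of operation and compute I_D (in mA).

Triode; I_D = 0.927 mA

V_SG = V_S − V_G = 5.94 − 3.25 = 2.69 V; V_SD = V_S − V_D = 5.94 − 5.77 = 0.17 V.
V_ov = V_SG − |V_tp| = 2.69 − 0.858 = 1.83 V.
Since V_SD = 0.17 V < V_ov = 1.83 V, the device is in the triode region.
I_D = k_p [V_ov · V_SD − ½ V_SD²] = 3.12 × [1.83 × 0.17 − 0.5 × 0.17²] = 0.927 mA.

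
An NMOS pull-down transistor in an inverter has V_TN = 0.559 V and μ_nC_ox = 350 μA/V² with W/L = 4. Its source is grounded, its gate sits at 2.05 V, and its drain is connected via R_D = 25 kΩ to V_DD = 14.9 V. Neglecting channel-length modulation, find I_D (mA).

I_D = 0.584 mA

V_GS = V_G = 2.05 V, so V_ov = 2.05 − 0.559 = 1.49 V.
k_n = μ_nC_ox · (W/L) = 1.4 mA/V².
Assume saturation: I_D = ½ k_n V_ov² = 0.5 × 1.4 × 1.49² = 1.56 mA, giving V_DS = V_DD − I_D R_D = 14.9 − 1.56 × 25 = -24 V.
But -24 V < V_ov = 1.49 V, so the device is actually in triode.
In triode I_D = k_n[V_ov V_DS − ½ V_DS²] and I_D = (V_DD − V_DS)/R_D. Equating: 17.5 V_DS² − 53.18 V_DS + 14.9 = 0, giving V_DS = 0.312 V (the root below V_ov).
I_D = (14.9 − 0.312) / 25 = 0.584 mA.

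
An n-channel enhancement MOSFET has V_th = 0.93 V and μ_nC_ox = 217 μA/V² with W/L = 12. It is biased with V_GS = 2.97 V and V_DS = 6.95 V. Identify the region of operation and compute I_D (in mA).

Saturation; I_D = 5.42 mA

k_n = μ_nC_ox · (W/L) = 2.604 mA/V².
V_ov = V_GS − V_th = 2.97 − 0.93 = 2.04 V.
Since V_DS = 6.95 V ≥ V_ov = 2.04 V, the device is in saturation.
I_D = ½ k_n V_ov² = 0.5 × 2.604 × 2.04² = 5.42 mA.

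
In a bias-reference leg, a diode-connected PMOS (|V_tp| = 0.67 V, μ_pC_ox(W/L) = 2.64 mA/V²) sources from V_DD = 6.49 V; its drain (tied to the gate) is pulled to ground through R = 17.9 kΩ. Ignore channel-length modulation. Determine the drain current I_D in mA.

With gate tied to drain, V_SG = V_SD ≥ V_SG − |V_tp|, so the device is in saturation.
KCL at the drain: ½ k_p (V_SG − |V_tp|)² = (V_DD − V_SG)/R.
Let x = V_SG − 0.67. Then 23.6 x² + x − 5.82 = 0, giving x = 0.476 V (positive root), so V_SG = 1.15 V.
I_D = (V_DD − V_SG)/R = (6.49 − 1.15) / 17.9 = 0.299 mA.

I_D = 0.299 mA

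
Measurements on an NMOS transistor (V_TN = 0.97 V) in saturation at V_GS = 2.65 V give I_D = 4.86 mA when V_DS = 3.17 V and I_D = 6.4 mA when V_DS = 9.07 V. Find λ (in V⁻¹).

λ = 0.0647 V⁻¹

With V_GS fixed, I_D ∝ (1 + λ V_DS) in saturation, so I_D2/I_D1 = (1 + λ V_DS2)/(1 + λ V_DS1).
6.4/4.86 = 1.317 = (1 + 9.07 λ)/(1 + 3.17 λ).
Solving: λ (I_D1 V_DS2 − I_D2 V_DS1) = I_D2 − I_D1, so λ = (6.4 − 4.86) / (4.86 × 9.07 − 6.4 × 3.17) = 1.54 / 23.8 = 0.0647 V⁻¹.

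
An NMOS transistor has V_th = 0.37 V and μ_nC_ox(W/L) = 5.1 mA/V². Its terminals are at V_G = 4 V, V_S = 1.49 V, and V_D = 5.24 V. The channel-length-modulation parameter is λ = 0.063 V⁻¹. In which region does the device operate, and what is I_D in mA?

Saturation; I_D = 14.4 mA

V_GS = V_G − V_S = 4 − 1.49 = 2.51 V; V_DS = V_D − V_S = 5.24 − 1.49 = 3.75 V.
V_ov = V_GS − V_th = 2.51 − 0.37 = 2.14 V.
Since V_DS = 3.75 V ≥ V_ov = 2.14 V, the device is in saturation.
I_D = ½ k_n V_ov² (1 + λ V_DS) = 0.5 × 5.1 × 2.14² × (1 + 0.063 × 3.75) = 14.4 mA.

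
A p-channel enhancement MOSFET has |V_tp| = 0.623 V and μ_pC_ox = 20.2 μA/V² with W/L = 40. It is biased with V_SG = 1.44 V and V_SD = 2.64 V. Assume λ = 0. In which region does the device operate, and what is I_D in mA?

k_p = μ_pC_ox · (W/L) = 0.808 mA/V².
V_ov = V_SG − |V_tp| = 1.44 − 0.623 = 0.817 V.
Since V_SD = 2.64 V ≥ V_ov = 0.817 V, the device is in saturation.
I_D = ½ k_p V_ov² = 0.5 × 0.808 × 0.817² = 0.27 mA.

Saturation; I_D = 0.270 mA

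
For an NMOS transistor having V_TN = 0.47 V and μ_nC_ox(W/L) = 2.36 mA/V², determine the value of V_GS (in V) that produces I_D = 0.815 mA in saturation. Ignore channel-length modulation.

In saturation I_D = ½ k_n (V_GS − V_TN)², so V_GS − V_TN = √(2 I_D / k_n) = √(2 × 0.815 / 2.36) = 0.831 V.
V_GS = 0.47 + 0.831 = 1.3 V.

V_GS = 1.30 V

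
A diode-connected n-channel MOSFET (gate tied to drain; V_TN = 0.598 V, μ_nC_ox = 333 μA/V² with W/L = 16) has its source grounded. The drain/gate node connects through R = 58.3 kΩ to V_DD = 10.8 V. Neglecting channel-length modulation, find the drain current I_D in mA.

I_D = 0.171 mA

With gate tied to drain, V_GS = V_DS ≥ V_GS − V_TN, so the device is in saturation.
k_n = μ_nC_ox · (W/L) = 5.328 mA/V².
KCL at the drain: ½ k_n (V_GS − V_TN)² = (V_DD − V_GS)/R.
Let x = V_GS − 0.598. Then 155 x² + x − 10.2 = 0, giving x = 0.253 V (positive root), so V_GS = 0.851 V.
I_D = (V_DD − V_GS)/R = (10.8 − 0.851) / 58.3 = 0.171 mA.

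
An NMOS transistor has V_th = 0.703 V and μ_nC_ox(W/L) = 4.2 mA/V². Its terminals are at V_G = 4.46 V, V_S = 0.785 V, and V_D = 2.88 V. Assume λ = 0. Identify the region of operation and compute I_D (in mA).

Triode; I_D = 16.9 mA

V_GS = V_G − V_S = 4.46 − 0.785 = 3.67 V; V_DS = V_D − V_S = 2.88 − 0.785 = 2.09 V.
V_ov = V_GS − V_th = 3.67 − 0.703 = 2.97 V.
Since V_DS = 2.09 V < V_ov = 2.97 V, the device is in the triode region.
I_D = k_n [V_ov · V_DS − ½ V_DS²] = 4.2 × [2.97 × 2.09 − 0.5 × 2.09²] = 16.9 mA.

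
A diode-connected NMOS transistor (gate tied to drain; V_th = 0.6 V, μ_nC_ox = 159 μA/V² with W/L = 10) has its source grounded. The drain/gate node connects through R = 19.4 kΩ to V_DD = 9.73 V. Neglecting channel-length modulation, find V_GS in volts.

With gate tied to drain, V_GS = V_DS ≥ V_GS − V_th, so the device is in saturation.
k_n = μ_nC_ox · (W/L) = 1.59 mA/V².
KCL at the drain: ½ k_n (V_GS − V_th)² = (V_DD − V_GS)/R.
Let x = V_GS − 0.6. Then 15.4 x² + x − 9.13 = 0, giving x = 0.738 V (positive root), so V_GS = 1.34 V.
I_D = (V_DD − V_GS)/R = (9.73 − 1.34) / 19.4 = 0.433 mA.

V_GS = 1.34 V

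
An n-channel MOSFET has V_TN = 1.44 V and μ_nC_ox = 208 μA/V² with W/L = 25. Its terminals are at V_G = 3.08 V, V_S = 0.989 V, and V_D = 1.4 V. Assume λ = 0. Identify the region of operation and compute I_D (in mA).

V_GS = V_G − V_S = 3.08 − 0.989 = 2.09 V; V_DS = V_D − V_S = 1.4 − 0.989 = 0.411 V.
k_n = μ_nC_ox · (W/L) = 5.2 mA/V².
V_ov = V_GS − V_TN = 2.09 − 1.44 = 0.651 V.
Since V_DS = 0.411 V < V_ov = 0.651 V, the device is in the triode region.
I_D = k_n [V_ov · V_DS − ½ V_DS²] = 5.2 × [0.651 × 0.411 − 0.5 × 0.411²] = 0.952 mA.

Triode; I_D = 0.952 mA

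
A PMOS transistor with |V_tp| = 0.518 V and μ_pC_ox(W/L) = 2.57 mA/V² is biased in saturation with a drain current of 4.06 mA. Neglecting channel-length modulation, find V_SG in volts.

In saturation I_D = ½ k_p (V_SG − |V_tp|)², so V_SG − |V_tp| = √(2 I_D / k_p) = √(2 × 4.06 / 2.57) = 1.78 V.
V_SG = 0.518 + 1.78 = 2.3 V.

V_SG = 2.30 V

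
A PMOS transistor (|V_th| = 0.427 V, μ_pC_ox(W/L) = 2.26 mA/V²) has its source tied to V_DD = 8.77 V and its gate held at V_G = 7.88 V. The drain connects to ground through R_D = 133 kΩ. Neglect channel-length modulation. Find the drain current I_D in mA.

I_D = 0.0654 mA

V_SG = V_DD − V_G = 8.77 − 7.88 = 0.89 V, so V_ov = 0.89 − 0.427 = 0.463 V.
Assume saturation: I_D = ½ k_p V_ov² = 0.5 × 2.26 × 0.463² = 0.242 mA, giving V_SD = V_DD − I_D R_D = 8.77 − 0.242 × 133 = -23.4 V.
But -23.4 V < V_ov = 0.463 V, so the device is actually in triode.
In triode I_D = k_p[V_ov V_SD − ½ V_SD²] and I_D = (V_DD − V_SD)/R_D. Equating: 150 V_SD² − 140.2 V_SD + 8.77 = 0, giving V_SD = 0.0674 V (the root below V_ov).
I_D = (8.77 − 0.0674) / 133 = 0.0654 mA.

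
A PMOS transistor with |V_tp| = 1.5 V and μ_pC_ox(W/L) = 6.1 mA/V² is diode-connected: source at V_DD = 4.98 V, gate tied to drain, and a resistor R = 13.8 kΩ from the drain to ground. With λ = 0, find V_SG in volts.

V_SG = 1.78 V

With gate tied to drain, V_SG = V_SD ≥ V_SG − |V_tp|, so the device is in saturation.
KCL at the drain: ½ k_p (V_SG − |V_tp|)² = (V_DD − V_SG)/R.
Let x = V_SG − 1.5. Then 42.1 x² + x − 3.48 = 0, giving x = 0.276 V (positive root), so V_SG = 1.78 V.
I_D = (V_DD − V_SG)/R = (4.98 − 1.78) / 13.8 = 0.232 mA.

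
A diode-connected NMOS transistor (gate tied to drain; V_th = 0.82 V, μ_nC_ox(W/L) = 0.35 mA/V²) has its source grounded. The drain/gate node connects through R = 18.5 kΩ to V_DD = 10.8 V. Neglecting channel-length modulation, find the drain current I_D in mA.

With gate tied to drain, V_GS = V_DS ≥ V_GS − V_th, so the device is in saturation.
KCL at the drain: ½ k_n (V_GS − V_th)² = (V_DD − V_GS)/R.
Let x = V_GS − 0.82. Then 3.24 x² + x − 9.98 = 0, giving x = 1.61 V (positive root), so V_GS = 2.43 V.
I_D = (V_DD − V_GS)/R = (10.8 − 2.43) / 18.5 = 0.453 mA.

I_D = 0.453 mA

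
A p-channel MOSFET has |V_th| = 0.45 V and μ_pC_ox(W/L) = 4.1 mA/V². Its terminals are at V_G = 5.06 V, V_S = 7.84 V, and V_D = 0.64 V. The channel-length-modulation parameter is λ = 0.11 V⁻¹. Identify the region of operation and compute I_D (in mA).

Saturation; I_D = 19.9 mA

V_SG = V_S − V_G = 7.84 − 5.06 = 2.78 V; V_SD = V_S − V_D = 7.84 − 0.64 = 7.2 V.
V_ov = V_SG − |V_th| = 2.78 − 0.45 = 2.33 V.
Since V_SD = 7.2 V ≥ V_ov = 2.33 V, the device is in saturation.
I_D = ½ k_p V_ov² (1 + λ V_SD) = 0.5 × 4.1 × 2.33² × (1 + 0.11 × 7.2) = 19.9 mA.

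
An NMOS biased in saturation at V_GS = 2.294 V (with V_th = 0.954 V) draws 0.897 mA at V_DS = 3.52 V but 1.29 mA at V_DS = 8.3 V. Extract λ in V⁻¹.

With V_GS fixed, I_D ∝ (1 + λ V_DS) in saturation, so I_D2/I_D1 = (1 + λ V_DS2)/(1 + λ V_DS1).
1.29/0.897 = 1.438 = (1 + 8.3 λ)/(1 + 3.52 λ).
Solving: λ (I_D1 V_DS2 − I_D2 V_DS1) = I_D2 − I_D1, so λ = (1.29 − 0.897) / (0.897 × 8.3 − 1.29 × 3.52) = 0.393 / 2.9 = 0.135 V⁻¹.

λ = 0.135 V⁻¹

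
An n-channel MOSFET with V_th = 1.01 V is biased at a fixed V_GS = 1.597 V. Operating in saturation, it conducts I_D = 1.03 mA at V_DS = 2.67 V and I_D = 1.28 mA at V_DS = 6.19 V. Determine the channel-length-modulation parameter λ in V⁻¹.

λ = 0.0845 V⁻¹

With V_GS fixed, I_D ∝ (1 + λ V_DS) in saturation, so I_D2/I_D1 = (1 + λ V_DS2)/(1 + λ V_DS1).
1.28/1.03 = 1.243 = (1 + 6.19 λ)/(1 + 2.67 λ).
Solving: λ (I_D1 V_DS2 − I_D2 V_DS1) = I_D2 − I_D1, so λ = (1.28 − 1.03) / (1.03 × 6.19 − 1.28 × 2.67) = 0.25 / 2.96 = 0.0845 V⁻¹.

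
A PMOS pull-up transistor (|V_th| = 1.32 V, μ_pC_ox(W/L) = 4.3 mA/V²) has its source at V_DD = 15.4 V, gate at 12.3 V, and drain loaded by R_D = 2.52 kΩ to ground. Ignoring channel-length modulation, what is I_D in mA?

V_SG = V_DD − V_G = 15.4 − 12.3 = 3.1 V, so V_ov = 3.1 − 1.32 = 1.78 V.
Assume saturation: I_D = ½ k_p V_ov² = 0.5 × 4.3 × 1.78² = 6.81 mA, giving V_SD = V_DD − I_D R_D = 15.4 − 6.81 × 2.52 = -1.77 V.
But -1.77 V < V_ov = 1.78 V, so the device is actually in triode.
In triode I_D = k_p[V_ov V_SD − ½ V_SD²] and I_D = (V_DD − V_SD)/R_D. Equating: 5.42 V_SD² − 20.29 V_SD + 15.4 = 0, giving V_SD = 1.06 V (the root below V_ov).
I_D = (15.4 − 1.06) / 2.52 = 5.69 mA.

I_D = 5.69 mA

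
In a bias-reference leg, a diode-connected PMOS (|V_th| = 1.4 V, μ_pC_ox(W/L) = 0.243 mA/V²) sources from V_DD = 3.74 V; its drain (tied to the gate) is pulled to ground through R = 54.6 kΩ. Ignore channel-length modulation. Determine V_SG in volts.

With gate tied to drain, V_SG = V_SD ≥ V_SG − |V_th|, so the device is in saturation.
KCL at the drain: ½ k_p (V_SG − |V_th|)² = (V_DD − V_SG)/R.
Let x = V_SG − 1.4. Then 6.63 x² + x − 2.34 = 0, giving x = 0.523 V (positive root), so V_SG = 1.92 V.
I_D = (V_DD − V_SG)/R = (3.74 − 1.92) / 54.6 = 0.0333 mA.

V_SG = 1.92 V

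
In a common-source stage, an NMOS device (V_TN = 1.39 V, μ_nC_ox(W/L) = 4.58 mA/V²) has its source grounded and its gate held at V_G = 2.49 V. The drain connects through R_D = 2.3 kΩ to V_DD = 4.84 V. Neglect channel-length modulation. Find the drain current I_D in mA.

I_D = 1.89 mA

V_GS = V_G = 2.49 V, so V_ov = 2.49 − 1.39 = 1.1 V.
Assume saturation: I_D = ½ k_n V_ov² = 0.5 × 4.58 × 1.1² = 2.77 mA, giving V_DS = V_DD − I_D R_D = 4.84 − 2.77 × 2.3 = -1.53 V.
But -1.53 V < V_ov = 1.1 V, so the device is actually in triode.
In triode I_D = k_n[V_ov V_DS − ½ V_DS²] and I_D = (V_DD − V_DS)/R_D. Equating: 5.27 V_DS² − 12.59 V_DS + 4.84 = 0, giving V_DS = 0.482 V (the root below V_ov).
I_D = (4.84 − 0.482) / 2.3 = 1.89 mA.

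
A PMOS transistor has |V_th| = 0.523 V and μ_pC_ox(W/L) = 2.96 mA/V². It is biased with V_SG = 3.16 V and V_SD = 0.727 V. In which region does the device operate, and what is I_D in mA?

V_ov = V_SG − |V_th| = 3.16 − 0.523 = 2.64 V.
Since V_SD = 0.727 V < V_ov = 2.64 V, the device is in the triode region.
I_D = k_p [V_ov · V_SD − ½ V_SD²] = 2.96 × [2.64 × 0.727 − 0.5 × 0.727²] = 4.89 mA.

Triode; I_D = 4.89 mA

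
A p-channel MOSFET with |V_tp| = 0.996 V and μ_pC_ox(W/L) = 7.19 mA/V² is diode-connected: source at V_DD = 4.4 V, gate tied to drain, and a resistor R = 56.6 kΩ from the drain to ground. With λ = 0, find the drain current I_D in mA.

With gate tied to drain, V_SG = V_SD ≥ V_SG − |V_tp|, so the device is in saturation.
KCL at the drain: ½ k_p (V_SG − |V_tp|)² = (V_DD − V_SG)/R.
Let x = V_SG − 0.996. Then 203 x² + x − 3.404 = 0, giving x = 0.127 V (positive root), so V_SG = 1.12 V.
I_D = (V_DD − V_SG)/R = (4.4 − 1.12) / 56.6 = 0.0579 mA.

I_D = 0.0579 mA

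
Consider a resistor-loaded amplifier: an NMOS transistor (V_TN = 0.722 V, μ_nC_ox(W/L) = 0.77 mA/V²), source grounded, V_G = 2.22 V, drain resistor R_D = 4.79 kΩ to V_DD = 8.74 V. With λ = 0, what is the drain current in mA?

I_D = 0.864 mA

V_GS = V_G = 2.22 V, so V_ov = 2.22 − 0.722 = 1.5 V.
Assume saturation: I_D = ½ k_n V_ov² = 0.5 × 0.77 × 1.5² = 0.864 mA, giving V_DS = V_DD − I_D R_D = 8.74 − 0.864 × 4.79 = 4.6 V.
V_DS = 4.6 V ≥ V_ov = 1.5 V, confirming saturation.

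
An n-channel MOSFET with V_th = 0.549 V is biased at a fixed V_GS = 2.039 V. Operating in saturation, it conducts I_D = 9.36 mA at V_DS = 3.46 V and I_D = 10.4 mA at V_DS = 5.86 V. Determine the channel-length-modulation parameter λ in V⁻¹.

With V_GS fixed, I_D ∝ (1 + λ V_DS) in saturation, so I_D2/I_D1 = (1 + λ V_DS2)/(1 + λ V_DS1).
10.4/9.36 = 1.111 = (1 + 5.86 λ)/(1 + 3.46 λ).
Solving: λ (I_D1 V_DS2 − I_D2 V_DS1) = I_D2 − I_D1, so λ = (10.4 − 9.36) / (9.36 × 5.86 − 10.4 × 3.46) = 1.04 / 18.9 = 0.0551 V⁻¹.

λ = 0.0551 V⁻¹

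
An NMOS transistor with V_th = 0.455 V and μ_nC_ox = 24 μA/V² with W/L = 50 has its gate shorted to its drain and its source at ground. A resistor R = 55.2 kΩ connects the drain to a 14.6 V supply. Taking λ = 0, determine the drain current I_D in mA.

With gate tied to drain, V_GS = V_DS ≥ V_GS − V_th, so the device is in saturation.
k_n = μ_nC_ox · (W/L) = 1.2 mA/V².
KCL at the drain: ½ k_n (V_GS − V_th)² = (V_DD − V_GS)/R.
Let x = V_GS − 0.455. Then 33.1 x² + x − 14.14 = 0, giving x = 0.639 V (positive root), so V_GS = 1.09 V.
I_D = (V_DD − V_GS)/R = (14.6 − 1.09) / 55.2 = 0.245 mA.

I_D = 0.245 mA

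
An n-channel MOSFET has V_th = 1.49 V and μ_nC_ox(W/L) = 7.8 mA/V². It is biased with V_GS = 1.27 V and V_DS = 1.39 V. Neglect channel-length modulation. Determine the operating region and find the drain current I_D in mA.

V_GS = 1.27 V < V_th = 1.49 V, so the transistor is in cutoff.

Cutoff; I_D = 0 mA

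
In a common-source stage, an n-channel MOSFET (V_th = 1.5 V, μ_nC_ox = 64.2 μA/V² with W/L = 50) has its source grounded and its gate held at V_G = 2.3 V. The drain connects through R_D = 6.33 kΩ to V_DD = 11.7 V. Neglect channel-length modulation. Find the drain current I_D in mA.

I_D = 1.03 mA

V_GS = V_G = 2.3 V, so V_ov = 2.3 − 1.5 = 0.8 V.
k_n = μ_nC_ox · (W/L) = 3.21 mA/V².
Assume saturation: I_D = ½ k_n V_ov² = 0.5 × 3.21 × 0.8² = 1.03 mA, giving V_DS = V_DD − I_D R_D = 11.7 − 1.03 × 6.33 = 5.2 V.
V_DS = 5.2 V ≥ V_ov = 0.8 V, confirming saturation.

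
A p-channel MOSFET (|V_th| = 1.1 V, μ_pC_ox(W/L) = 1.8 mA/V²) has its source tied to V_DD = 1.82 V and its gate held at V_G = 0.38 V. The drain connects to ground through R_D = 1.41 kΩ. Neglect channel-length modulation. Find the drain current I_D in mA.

V_SG = V_DD − V_G = 1.82 − 0.38 = 1.44 V, so V_ov = 1.44 − 1.1 = 0.34 V.
Assume saturation: I_D = ½ k_p V_ov² = 0.5 × 1.8 × 0.34² = 0.104 mA, giving V_SD = V_DD − I_D R_D = 1.82 − 0.104 × 1.41 = 1.67 V.
V_SD = 1.67 V ≥ V_ov = 0.34 V, confirming saturation.

I_D = 0.104 mA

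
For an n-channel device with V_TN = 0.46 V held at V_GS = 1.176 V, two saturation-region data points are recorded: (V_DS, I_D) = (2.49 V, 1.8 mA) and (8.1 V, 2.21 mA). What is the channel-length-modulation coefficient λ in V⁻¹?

λ = 0.0452 V⁻¹

With V_GS fixed, I_D ∝ (1 + λ V_DS) in saturation, so I_D2/I_D1 = (1 + λ V_DS2)/(1 + λ V_DS1).
2.21/1.8 = 1.228 = (1 + 8.1 λ)/(1 + 2.49 λ).
Solving: λ (I_D1 V_DS2 − I_D2 V_DS1) = I_D2 − I_D1, so λ = (2.21 − 1.8) / (1.8 × 8.1 − 2.21 × 2.49) = 0.41 / 9.08 = 0.0452 V⁻¹.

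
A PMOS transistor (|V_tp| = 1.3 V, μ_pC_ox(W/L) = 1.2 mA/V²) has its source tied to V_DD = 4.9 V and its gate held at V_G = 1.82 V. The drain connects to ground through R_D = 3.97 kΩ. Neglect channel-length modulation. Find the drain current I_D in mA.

I_D = 1.08 mA

V_SG = V_DD − V_G = 4.9 − 1.82 = 3.08 V, so V_ov = 3.08 − 1.3 = 1.78 V.
Assume saturation: I_D = ½ k_p V_ov² = 0.5 × 1.2 × 1.78² = 1.9 mA, giving V_SD = V_DD − I_D R_D = 4.9 − 1.9 × 3.97 = -2.65 V.
But -2.65 V < V_ov = 1.78 V, so the device is actually in triode.
In triode I_D = k_p[V_ov V_SD − ½ V_SD²] and I_D = (V_DD − V_SD)/R_D. Equating: 2.38 V_SD² − 9.48 V_SD + 4.9 = 0, giving V_SD = 0.611 V (the root below V_ov).
I_D = (4.9 − 0.611) / 3.97 = 1.08 mA.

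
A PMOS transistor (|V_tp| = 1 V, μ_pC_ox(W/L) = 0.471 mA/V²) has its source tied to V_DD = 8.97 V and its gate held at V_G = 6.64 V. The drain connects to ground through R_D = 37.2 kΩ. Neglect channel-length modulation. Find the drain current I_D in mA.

I_D = 0.229 mA

V_SG = V_DD − V_G = 8.97 − 6.64 = 2.33 V, so V_ov = 2.33 − 1 = 1.33 V.
Assume saturation: I_D = ½ k_p V_ov² = 0.5 × 0.471 × 1.33² = 0.417 mA, giving V_SD = V_DD − I_D R_D = 8.97 − 0.417 × 37.2 = -6.53 V.
But -6.53 V < V_ov = 1.33 V, so the device is actually in triode.
In triode I_D = k_p[V_ov V_SD − ½ V_SD²] and I_D = (V_DD − V_SD)/R_D. Equating: 8.76 V_SD² − 24.3 V_SD + 8.97 = 0, giving V_SD = 0.438 V (the root below V_ov).
I_D = (8.97 − 0.438) / 37.2 = 0.229 mA.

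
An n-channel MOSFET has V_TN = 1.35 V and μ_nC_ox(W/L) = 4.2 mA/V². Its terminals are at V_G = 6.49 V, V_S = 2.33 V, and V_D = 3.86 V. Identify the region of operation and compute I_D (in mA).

V_GS = V_G − V_S = 6.49 − 2.33 = 4.16 V; V_DS = V_D − V_S = 3.86 − 2.33 = 1.53 V.
V_ov = V_GS − V_TN = 4.16 − 1.35 = 2.81 V.
Since V_DS = 1.53 V < V_ov = 2.81 V, the device is in the triode region.
I_D = k_n [V_ov · V_DS − ½ V_DS²] = 4.2 × [2.81 × 1.53 − 0.5 × 1.53²] = 13.1 mA.

Triode; I_D = 13.1 mA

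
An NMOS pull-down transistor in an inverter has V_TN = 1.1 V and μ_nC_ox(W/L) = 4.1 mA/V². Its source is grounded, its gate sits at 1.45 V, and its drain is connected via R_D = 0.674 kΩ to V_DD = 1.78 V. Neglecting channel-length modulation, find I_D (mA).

I_D = 0.251 mA

V_GS = V_G = 1.45 V, so V_ov = 1.45 − 1.1 = 0.35 V.
Assume saturation: I_D = ½ k_n V_ov² = 0.5 × 4.1 × 0.35² = 0.251 mA, giving V_DS = V_DD − I_D R_D = 1.78 − 0.251 × 0.674 = 1.61 V.
V_DS = 1.61 V ≥ V_ov = 0.35 V, confirming saturation.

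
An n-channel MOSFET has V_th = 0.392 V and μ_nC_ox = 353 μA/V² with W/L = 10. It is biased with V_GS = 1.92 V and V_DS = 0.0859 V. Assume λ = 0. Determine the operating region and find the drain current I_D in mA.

Triode; I_D = 0.450 mA

k_n = μ_nC_ox · (W/L) = 3.53 mA/V².
V_ov = V_GS − V_th = 1.92 − 0.392 = 1.53 V.
Since V_DS = 0.0859 V < V_ov = 1.53 V, the device is in the triode region.
I_D = k_n [V_ov · V_DS − ½ V_DS²] = 3.53 × [1.53 × 0.0859 − 0.5 × 0.0859²] = 0.45 mA.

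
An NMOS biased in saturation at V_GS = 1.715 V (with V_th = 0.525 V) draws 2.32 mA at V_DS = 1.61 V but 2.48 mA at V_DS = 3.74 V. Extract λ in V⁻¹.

λ = 0.0342 V⁻¹

With V_GS fixed, I_D ∝ (1 + λ V_DS) in saturation, so I_D2/I_D1 = (1 + λ V_DS2)/(1 + λ V_DS1).
2.48/2.32 = 1.069 = (1 + 3.74 λ)/(1 + 1.61 λ).
Solving: λ (I_D1 V_DS2 − I_D2 V_DS1) = I_D2 − I_D1, so λ = (2.48 − 2.32) / (2.32 × 3.74 − 2.48 × 1.61) = 0.16 / 4.68 = 0.0342 V⁻¹.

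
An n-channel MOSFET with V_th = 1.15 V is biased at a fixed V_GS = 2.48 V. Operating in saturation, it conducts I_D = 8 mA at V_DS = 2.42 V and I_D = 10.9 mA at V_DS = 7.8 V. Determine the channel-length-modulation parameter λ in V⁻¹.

With V_GS fixed, I_D ∝ (1 + λ V_DS) in saturation, so I_D2/I_D1 = (1 + λ V_DS2)/(1 + λ V_DS1).
10.9/8 = 1.363 = (1 + 7.8 λ)/(1 + 2.42 λ).
Solving: λ (I_D1 V_DS2 − I_D2 V_DS1) = I_D2 − I_D1, so λ = (10.9 − 8) / (8 × 7.8 − 10.9 × 2.42) = 2.9 / 36 = 0.0805 V⁻¹.

λ = 0.0805 V⁻¹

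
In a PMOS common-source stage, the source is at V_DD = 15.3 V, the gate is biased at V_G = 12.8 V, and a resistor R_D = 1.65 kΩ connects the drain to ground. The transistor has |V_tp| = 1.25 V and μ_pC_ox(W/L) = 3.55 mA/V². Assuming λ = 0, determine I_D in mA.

V_SG = V_DD − V_G = 15.3 − 12.8 = 2.5 V, so V_ov = 2.5 − 1.25 = 1.25 V.
Assume saturation: I_D = ½ k_p V_ov² = 0.5 × 3.55 × 1.25² = 2.77 mA, giving V_SD = V_DD − I_D R_D = 15.3 − 2.77 × 1.65 = 10.7 V.
V_SD = 10.7 V ≥ V_ov = 1.25 V, confirming saturation.

I_D = 2.77 mA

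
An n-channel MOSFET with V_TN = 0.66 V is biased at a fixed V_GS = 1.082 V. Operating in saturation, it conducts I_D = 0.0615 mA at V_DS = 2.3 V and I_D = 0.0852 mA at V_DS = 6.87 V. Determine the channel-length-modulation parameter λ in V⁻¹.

With V_GS fixed, I_D ∝ (1 + λ V_DS) in saturation, so I_D2/I_D1 = (1 + λ V_DS2)/(1 + λ V_DS1).
0.0852/0.0615 = 1.385 = (1 + 6.87 λ)/(1 + 2.3 λ).
Solving: λ (I_D1 V_DS2 − I_D2 V_DS1) = I_D2 − I_D1, so λ = (0.0852 − 0.0615) / (0.0615 × 6.87 − 0.0852 × 2.3) = 0.0237 / 0.227 = 0.105 V⁻¹.

λ = 0.105 V⁻¹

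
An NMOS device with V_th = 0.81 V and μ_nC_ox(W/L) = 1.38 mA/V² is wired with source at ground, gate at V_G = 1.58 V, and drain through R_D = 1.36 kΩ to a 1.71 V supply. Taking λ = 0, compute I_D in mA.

I_D = 0.409 mA

V_GS = V_G = 1.58 V, so V_ov = 1.58 − 0.81 = 0.77 V.
Assume saturation: I_D = ½ k_n V_ov² = 0.5 × 1.38 × 0.77² = 0.409 mA, giving V_DS = V_DD − I_D R_D = 1.71 − 0.409 × 1.36 = 1.15 V.
V_DS = 1.15 V ≥ V_ov = 0.77 V, confirming saturation.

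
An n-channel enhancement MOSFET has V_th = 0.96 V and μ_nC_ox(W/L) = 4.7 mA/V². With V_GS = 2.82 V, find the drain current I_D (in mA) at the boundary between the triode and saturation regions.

At the boundary V_DS = V_ov = V_GS − V_th = 2.82 − 0.96 = 1.86 V.
I_D = ½ k_n V_ov² = 0.5 × 4.7 × 1.86² = 8.13 mA.

I_D = 8.13 mA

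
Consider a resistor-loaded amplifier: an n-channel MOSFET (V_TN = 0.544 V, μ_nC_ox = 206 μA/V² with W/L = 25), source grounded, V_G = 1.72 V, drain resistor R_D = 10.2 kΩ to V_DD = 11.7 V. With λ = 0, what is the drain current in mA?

I_D = 1.13 mA

V_GS = V_G = 1.72 V, so V_ov = 1.72 − 0.544 = 1.18 V.
k_n = μ_nC_ox · (W/L) = 5.15 mA/V².
Assume saturation: I_D = ½ k_n V_ov² = 0.5 × 5.15 × 1.18² = 3.56 mA, giving V_DS = V_DD − I_D R_D = 11.7 − 3.56 × 10.2 = -24.6 V.
But -24.6 V < V_ov = 1.18 V, so the device is actually in triode.
In triode I_D = k_n[V_ov V_DS − ½ V_DS²] and I_D = (V_DD − V_DS)/R_D. Equating: 26.3 V_DS² − 62.78 V_DS + 11.7 = 0, giving V_DS = 0.204 V (the root below V_ov).
I_D = (11.7 − 0.204) / 10.2 = 1.13 mA.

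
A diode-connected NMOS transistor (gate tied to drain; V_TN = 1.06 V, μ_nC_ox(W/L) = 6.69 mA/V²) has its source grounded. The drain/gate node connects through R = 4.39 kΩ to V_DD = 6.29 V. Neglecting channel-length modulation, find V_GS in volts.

V_GS = 1.62 V

With gate tied to drain, V_GS = V_DS ≥ V_GS − V_TN, so the device is in saturation.
KCL at the drain: ½ k_n (V_GS − V_TN)² = (V_DD − V_GS)/R.
Let x = V_GS − 1.06. Then 14.7 x² + x − 5.23 = 0, giving x = 0.564 V (positive root), so V_GS = 1.62 V.
I_D = (V_DD − V_GS)/R = (6.29 − 1.62) / 4.39 = 1.06 mA.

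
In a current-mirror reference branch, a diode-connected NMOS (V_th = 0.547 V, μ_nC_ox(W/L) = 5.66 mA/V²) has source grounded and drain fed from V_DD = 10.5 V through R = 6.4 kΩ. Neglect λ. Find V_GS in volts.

V_GS = 1.26 V

With gate tied to drain, V_GS = V_DS ≥ V_GS − V_th, so the device is in saturation.
KCL at the drain: ½ k_n (V_GS − V_th)² = (V_DD − V_GS)/R.
Let x = V_GS − 0.547. Then 18.1 x² + x − 9.953 = 0, giving x = 0.714 V (positive root), so V_GS = 1.26 V.
I_D = (V_DD − V_GS)/R = (10.5 − 1.26) / 6.4 = 1.44 mA.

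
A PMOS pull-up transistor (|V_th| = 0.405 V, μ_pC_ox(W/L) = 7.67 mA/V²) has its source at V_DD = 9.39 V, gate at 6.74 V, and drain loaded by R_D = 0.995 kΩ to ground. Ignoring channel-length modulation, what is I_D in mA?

V_SG = V_DD − V_G = 9.39 − 6.74 = 2.65 V, so V_ov = 2.65 − 0.405 = 2.25 V.
Assume saturation: I_D = ½ k_p V_ov² = 0.5 × 7.67 × 2.25² = 19.3 mA, giving V_SD = V_DD − I_D R_D = 9.39 − 19.3 × 0.995 = -9.84 V.
But -9.84 V < V_ov = 2.25 V, so the device is actually in triode.
In triode I_D = k_p[V_ov V_SD − ½ V_SD²] and I_D = (V_DD − V_SD)/R_D. Equating: 3.82 V_SD² − 18.13 V_SD + 9.39 = 0, giving V_SD = 0.591 V (the root below V_ov).
I_D = (9.39 − 0.591) / 0.995 = 8.84 mA.

I_D = 8.84 mA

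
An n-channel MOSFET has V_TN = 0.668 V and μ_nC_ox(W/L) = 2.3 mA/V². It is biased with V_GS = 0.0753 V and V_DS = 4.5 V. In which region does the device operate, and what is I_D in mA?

Cutoff; I_D = 0 mA

V_GS = 0.0753 V < V_TN = 0.668 V, so the transistor is in cutoff.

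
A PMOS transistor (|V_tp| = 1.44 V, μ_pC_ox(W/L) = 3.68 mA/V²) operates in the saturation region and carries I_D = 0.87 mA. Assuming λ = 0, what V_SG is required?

V_SG = 2.13 V

In saturation I_D = ½ k_p (V_SG − |V_tp|)², so V_SG − |V_tp| = √(2 I_D / k_p) = √(2 × 0.87 / 3.68) = 0.688 V.
V_SG = 1.44 + 0.688 = 2.13 V.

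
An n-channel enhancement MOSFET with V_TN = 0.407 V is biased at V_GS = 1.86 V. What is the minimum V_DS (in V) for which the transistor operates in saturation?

The boundary between triode and saturation is V_DS = V_GS − V_TN = V_ov.
V_ov = 1.86 − 0.407 = 1.45 V.

V_DS,sat = 1.45 V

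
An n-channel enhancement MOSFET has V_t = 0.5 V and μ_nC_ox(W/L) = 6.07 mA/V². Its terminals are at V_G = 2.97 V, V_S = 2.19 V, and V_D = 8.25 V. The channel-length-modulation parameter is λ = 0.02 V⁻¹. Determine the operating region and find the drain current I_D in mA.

Saturation; I_D = 0.267 mA

V_GS = V_G − V_S = 2.97 − 2.19 = 0.78 V; V_DS = V_D − V_S = 8.25 − 2.19 = 6.06 V.
V_ov = V_GS − V_t = 0.78 − 0.5 = 0.28 V.
Since V_DS = 6.06 V ≥ V_ov = 0.28 V, the device is in saturation.
I_D = ½ k_n V_ov² (1 + λ V_DS) = 0.5 × 6.07 × 0.28² × (1 + 0.02 × 6.06) = 0.267 mA.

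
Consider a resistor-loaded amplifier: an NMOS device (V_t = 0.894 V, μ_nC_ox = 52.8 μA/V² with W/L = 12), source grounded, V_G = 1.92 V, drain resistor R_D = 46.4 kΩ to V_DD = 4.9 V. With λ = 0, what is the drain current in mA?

I_D = 0.102 mA

V_GS = V_G = 1.92 V, so V_ov = 1.92 − 0.894 = 1.03 V.
k_n = μ_nC_ox · (W/L) = 0.6336 mA/V².
Assume saturation: I_D = ½ k_n V_ov² = 0.5 × 0.6336 × 1.03² = 0.333 mA, giving V_DS = V_DD − I_D R_D = 4.9 − 0.333 × 46.4 = -10.6 V.
But -10.6 V < V_ov = 1.03 V, so the device is actually in triode.
In triode I_D = k_n[V_ov V_DS − ½ V_DS²] and I_D = (V_DD − V_DS)/R_D. Equating: 14.7 V_DS² − 31.16 V_DS + 4.9 = 0, giving V_DS = 0.171 V (the root below V_ov).
I_D = (4.9 − 0.171) / 46.4 = 0.102 mA.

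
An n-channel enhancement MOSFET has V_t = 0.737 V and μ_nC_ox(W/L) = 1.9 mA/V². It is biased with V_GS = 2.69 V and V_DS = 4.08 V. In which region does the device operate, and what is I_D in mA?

Saturation; I_D = 3.62 mA

V_ov = V_GS − V_t = 2.69 − 0.737 = 1.95 V.
Since V_DS = 4.08 V ≥ V_ov = 1.95 V, the device is in saturation.
I_D = ½ k_n V_ov² = 0.5 × 1.9 × 1.95² = 3.62 mA.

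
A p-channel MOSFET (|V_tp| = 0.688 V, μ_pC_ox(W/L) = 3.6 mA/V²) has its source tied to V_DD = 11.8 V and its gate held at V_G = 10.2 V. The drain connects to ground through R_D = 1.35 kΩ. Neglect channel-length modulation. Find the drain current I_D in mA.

I_D = 1.50 mA

V_SG = V_DD − V_G = 11.8 − 10.2 = 1.6 V, so V_ov = 1.6 − 0.688 = 0.912 V.
Assume saturation: I_D = ½ k_p V_ov² = 0.5 × 3.6 × 0.912² = 1.5 mA, giving V_SD = V_DD − I_D R_D = 11.8 − 1.5 × 1.35 = 9.78 V.
V_SD = 9.78 V ≥ V_ov = 0.912 V, confirming saturation.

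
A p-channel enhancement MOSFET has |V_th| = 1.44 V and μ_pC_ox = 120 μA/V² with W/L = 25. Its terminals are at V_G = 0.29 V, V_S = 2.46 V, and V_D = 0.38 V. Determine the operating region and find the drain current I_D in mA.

V_SG = V_S − V_G = 2.46 − 0.29 = 2.17 V; V_SD = V_S − V_D = 2.46 − 0.38 = 2.08 V.
k_p = μ_pC_ox · (W/L) = 3 mA/V².
V_ov = V_SG − |V_th| = 2.17 − 1.44 = 0.73 V.
Since V_SD = 2.08 V ≥ V_ov = 0.73 V, the device is in saturation.
I_D = ½ k_p V_ov² = 0.5 × 3 × 0.73² = 0.799 mA.

Saturation; I_D = 0.799 mA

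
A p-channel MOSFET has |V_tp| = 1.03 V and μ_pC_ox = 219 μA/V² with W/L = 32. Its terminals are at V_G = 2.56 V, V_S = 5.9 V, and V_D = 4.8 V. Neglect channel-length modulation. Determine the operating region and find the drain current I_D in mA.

V_SG = V_S − V_G = 5.9 − 2.56 = 3.34 V; V_SD = V_S − V_D = 5.9 − 4.8 = 1.1 V.
k_p = μ_pC_ox · (W/L) = 7.008 mA/V².
V_ov = V_SG − |V_tp| = 3.34 − 1.03 = 2.31 V.
Since V_SD = 1.1 V < V_ov = 2.31 V, the device is in the triode region.
I_D = k_p [V_ov · V_SD − ½ V_SD²] = 7.008 × [2.31 × 1.1 − 0.5 × 1.1²] = 13.6 mA.

Triode; I_D = 13.6 mA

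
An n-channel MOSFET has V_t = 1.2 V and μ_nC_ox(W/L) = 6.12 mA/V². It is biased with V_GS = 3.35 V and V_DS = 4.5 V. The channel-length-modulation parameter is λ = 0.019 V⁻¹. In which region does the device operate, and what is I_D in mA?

Saturation; I_D = 15.4 mA

V_ov = V_GS − V_t = 3.35 − 1.2 = 2.15 V.
Since V_DS = 4.5 V ≥ V_ov = 2.15 V, the device is in saturation.
I_D = ½ k_n V_ov² (1 + λ V_DS) = 0.5 × 6.12 × 2.15² × (1 + 0.019 × 4.5) = 15.4 mA.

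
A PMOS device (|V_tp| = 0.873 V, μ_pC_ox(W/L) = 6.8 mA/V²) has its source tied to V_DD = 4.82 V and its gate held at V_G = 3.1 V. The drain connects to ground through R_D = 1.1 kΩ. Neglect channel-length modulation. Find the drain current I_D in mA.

I_D = 2.44 mA

V_SG = V_DD − V_G = 4.82 − 3.1 = 1.72 V, so V_ov = 1.72 − 0.873 = 0.847 V.
Assume saturation: I_D = ½ k_p V_ov² = 0.5 × 6.8 × 0.847² = 2.44 mA, giving V_SD = V_DD − I_D R_D = 4.82 − 2.44 × 1.1 = 2.14 V.
V_SD = 2.14 V ≥ V_ov = 0.847 V, confirming saturation.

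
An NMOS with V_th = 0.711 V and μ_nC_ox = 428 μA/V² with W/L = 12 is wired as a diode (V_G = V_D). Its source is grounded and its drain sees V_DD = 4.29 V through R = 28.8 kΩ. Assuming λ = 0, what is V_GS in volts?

With gate tied to drain, V_GS = V_DS ≥ V_GS − V_th, so the device is in saturation.
k_n = μ_nC_ox · (W/L) = 5.136 mA/V².
KCL at the drain: ½ k_n (V_GS − V_th)² = (V_DD − V_GS)/R.
Let x = V_GS − 0.711. Then 74 x² + x − 3.579 = 0, giving x = 0.213 V (positive root), so V_GS = 0.924 V.
I_D = (V_DD − V_GS)/R = (4.29 − 0.924) / 28.8 = 0.117 mA.

V_GS = 0.924 V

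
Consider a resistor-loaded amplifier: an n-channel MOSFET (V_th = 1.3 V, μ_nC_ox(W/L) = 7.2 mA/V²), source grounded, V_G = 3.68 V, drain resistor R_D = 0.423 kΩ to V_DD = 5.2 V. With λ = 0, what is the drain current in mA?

I_D = 10.6 mA

V_GS = V_G = 3.68 V, so V_ov = 3.68 − 1.3 = 2.38 V.
Assume saturation: I_D = ½ k_n V_ov² = 0.5 × 7.2 × 2.38² = 20.4 mA, giving V_DS = V_DD − I_D R_D = 5.2 − 20.4 × 0.423 = -3.43 V.
But -3.43 V < V_ov = 2.38 V, so the device is actually in triode.
In triode I_D = k_n[V_ov V_DS − ½ V_DS²] and I_D = (V_DD − V_DS)/R_D. Equating: 1.52 V_DS² − 8.249 V_DS + 5.2 = 0, giving V_DS = 0.728 V (the root below V_ov).
I_D = (5.2 − 0.728) / 0.423 = 10.6 mA.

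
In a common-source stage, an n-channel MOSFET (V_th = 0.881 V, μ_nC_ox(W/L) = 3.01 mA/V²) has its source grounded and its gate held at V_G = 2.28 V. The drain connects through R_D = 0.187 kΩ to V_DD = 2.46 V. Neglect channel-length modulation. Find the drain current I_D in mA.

I_D = 2.95 mA

V_GS = V_G = 2.28 V, so V_ov = 2.28 − 0.881 = 1.4 V.
Assume saturation: I_D = ½ k_n V_ov² = 0.5 × 3.01 × 1.4² = 2.95 mA, giving V_DS = V_DD − I_D R_D = 2.46 − 2.95 × 0.187 = 1.91 V.
V_DS = 1.91 V ≥ V_ov = 1.4 V, confirming saturation.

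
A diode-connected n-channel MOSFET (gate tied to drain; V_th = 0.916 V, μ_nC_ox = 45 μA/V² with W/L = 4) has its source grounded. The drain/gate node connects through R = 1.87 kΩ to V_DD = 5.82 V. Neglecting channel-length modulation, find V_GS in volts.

V_GS = 4.11 V

With gate tied to drain, V_GS = V_DS ≥ V_GS − V_th, so the device is in saturation.
k_n = μ_nC_ox · (W/L) = 0.18 mA/V².
KCL at the drain: ½ k_n (V_GS − V_th)² = (V_DD − V_GS)/R.
Let x = V_GS − 0.916. Then 0.168 x² + x − 4.904 = 0, giving x = 3.19 V (positive root), so V_GS = 4.11 V.
I_D = (V_DD − V_GS)/R = (5.82 − 4.11) / 1.87 = 0.916 mA.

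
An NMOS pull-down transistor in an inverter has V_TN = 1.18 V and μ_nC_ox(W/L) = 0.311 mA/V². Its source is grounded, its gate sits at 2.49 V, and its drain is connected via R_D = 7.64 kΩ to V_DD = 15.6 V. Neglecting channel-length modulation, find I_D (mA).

I_D = 0.267 mA

V_GS = V_G = 2.49 V, so V_ov = 2.49 − 1.18 = 1.31 V.
Assume saturation: I_D = ½ k_n V_ov² = 0.5 × 0.311 × 1.31² = 0.267 mA, giving V_DS = V_DD − I_D R_D = 15.6 − 0.267 × 7.64 = 13.6 V.
V_DS = 13.6 V ≥ V_ov = 1.31 V, confirming saturation.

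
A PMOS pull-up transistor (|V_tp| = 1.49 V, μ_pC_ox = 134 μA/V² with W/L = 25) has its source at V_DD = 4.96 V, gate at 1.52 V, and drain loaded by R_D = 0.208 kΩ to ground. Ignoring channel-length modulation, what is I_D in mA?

I_D = 6.37 mA

V_SG = V_DD − V_G = 4.96 − 1.52 = 3.44 V, so V_ov = 3.44 − 1.49 = 1.95 V.
k_p = μ_pC_ox · (W/L) = 3.35 mA/V².
Assume saturation: I_D = ½ k_p V_ov² = 0.5 × 3.35 × 1.95² = 6.37 mA, giving V_SD = V_DD − I_D R_D = 4.96 − 6.37 × 0.208 = 3.64 V.
V_SD = 3.64 V ≥ V_ov = 1.95 V, confirming saturation.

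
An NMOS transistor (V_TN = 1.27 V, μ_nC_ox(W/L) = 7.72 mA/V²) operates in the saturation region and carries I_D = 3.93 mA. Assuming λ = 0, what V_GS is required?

V_GS = 2.28 V

In saturation I_D = ½ k_n (V_GS − V_TN)², so V_GS − V_TN = √(2 I_D / k_n) = √(2 × 3.93 / 7.72) = 1.01 V.
V_GS = 1.27 + 1.01 = 2.28 V.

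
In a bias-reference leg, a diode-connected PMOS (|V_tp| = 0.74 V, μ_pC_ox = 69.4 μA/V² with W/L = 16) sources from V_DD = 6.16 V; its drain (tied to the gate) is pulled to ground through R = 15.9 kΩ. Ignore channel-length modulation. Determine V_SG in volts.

V_SG = 1.47 V

With gate tied to drain, V_SG = V_SD ≥ V_SG − |V_tp|, so the device is in saturation.
k_p = μ_pC_ox · (W/L) = 1.11 mA/V².
KCL at the drain: ½ k_p (V_SG − |V_tp|)² = (V_DD − V_SG)/R.
Let x = V_SG − 0.74. Then 8.83 x² + x − 5.42 = 0, giving x = 0.729 V (positive root), so V_SG = 1.47 V.
I_D = (V_DD − V_SG)/R = (6.16 − 1.47) / 15.9 = 0.295 mA.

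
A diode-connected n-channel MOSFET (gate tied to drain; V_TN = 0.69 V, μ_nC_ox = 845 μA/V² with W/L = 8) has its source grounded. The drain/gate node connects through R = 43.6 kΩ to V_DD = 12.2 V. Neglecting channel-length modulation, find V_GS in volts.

V_GS = 0.966 V

With gate tied to drain, V_GS = V_DS ≥ V_GS − V_TN, so the device is in saturation.
k_n = μ_nC_ox · (W/L) = 6.76 mA/V².
KCL at the drain: ½ k_n (V_GS − V_TN)² = (V_DD − V_GS)/R.
Let x = V_GS − 0.69. Then 147 x² + x − 11.51 = 0, giving x = 0.276 V (positive root), so V_GS = 0.966 V.
I_D = (V_DD − V_GS)/R = (12.2 − 0.966) / 43.6 = 0.258 mA.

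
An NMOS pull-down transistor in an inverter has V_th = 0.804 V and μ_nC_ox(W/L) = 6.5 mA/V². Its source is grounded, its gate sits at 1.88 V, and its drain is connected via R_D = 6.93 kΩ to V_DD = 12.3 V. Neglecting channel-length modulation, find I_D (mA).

I_D = 1.73 mA

V_GS = V_G = 1.88 V, so V_ov = 1.88 − 0.804 = 1.08 V.
Assume saturation: I_D = ½ k_n V_ov² = 0.5 × 6.5 × 1.08² = 3.76 mA, giving V_DS = V_DD − I_D R_D = 12.3 − 3.76 × 6.93 = -13.8 V.
But -13.8 V < V_ov = 1.08 V, so the device is actually in triode.
In triode I_D = k_n[V_ov V_DS − ½ V_DS²] and I_D = (V_DD − V_DS)/R_D. Equating: 22.5 V_DS² − 49.47 V_DS + 12.3 = 0, giving V_DS = 0.286 V (the root below V_ov).
I_D = (12.3 − 0.286) / 6.93 = 1.73 mA.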